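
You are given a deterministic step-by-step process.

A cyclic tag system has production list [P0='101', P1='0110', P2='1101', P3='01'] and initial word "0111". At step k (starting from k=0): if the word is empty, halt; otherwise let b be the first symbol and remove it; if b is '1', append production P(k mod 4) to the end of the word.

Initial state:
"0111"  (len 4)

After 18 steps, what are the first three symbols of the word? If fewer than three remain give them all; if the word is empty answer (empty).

110

0) "0111"  (len 4)
1) "111"  (len 3)
2) "110110"  (len 6)
3) "101101101"  (len 9)
4) "0110110101"  (len 10)
5) "110110101"  (len 9)
6) "101101010110"  (len 12)
7) "011010101101101"  (len 15)
8) "11010101101101"  (len 14)
9) "1010101101101101"  (len 16)
10) "0101011011011010110"  (len 19)
11) "101011011011010110"  (len 18)
12) "0101101101101011001"  (len 19)
13) "101101101101011001"  (len 18)
14) "011011011010110010110"  (len 21)
15) "11011011010110010110"  (len 20)
16) "101101101011001011001"  (len 21)
17) "01101101011001011001101"  (len 23)
18) "1101101011001011001101"  (len 22)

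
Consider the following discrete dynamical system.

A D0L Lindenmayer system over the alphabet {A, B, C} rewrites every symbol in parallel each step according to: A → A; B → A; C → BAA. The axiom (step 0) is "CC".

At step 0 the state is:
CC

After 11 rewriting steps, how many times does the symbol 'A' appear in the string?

[0] CC
[1] BAABAA
[2] AAAAAA
[3] AAAAAA
[4] AAAAAA
[5] AAAAAA
[6] AAAAAA
[7] AAAAAA
[8] AAAAAA
[9] AAAAAA
[10] AAAAAA
[11] AAAAAA

6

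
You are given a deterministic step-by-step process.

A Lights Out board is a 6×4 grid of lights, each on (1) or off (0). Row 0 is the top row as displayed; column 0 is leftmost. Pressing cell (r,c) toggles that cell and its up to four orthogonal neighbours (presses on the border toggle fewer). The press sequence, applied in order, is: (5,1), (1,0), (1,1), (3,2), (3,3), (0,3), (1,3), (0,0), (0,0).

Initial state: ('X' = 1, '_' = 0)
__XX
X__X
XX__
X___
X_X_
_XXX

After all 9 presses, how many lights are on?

13

step 0: __XX
X__X
XX__
X___
X_X_
_XXX
step 1: __XX
X__X
XX__
X___
XXX_
X__X
step 2: X_XX
_X_X
_X__
X___
XXX_
X__X
step 3: XXXX
X_XX
____
X___
XXX_
X__X
step 4: XXXX
X_XX
__X_
XXXX
XX__
X__X
step 5: XXXX
X_XX
__XX
XX__
XX_X
X__X
step 6: XX__
X_X_
__XX
XX__
XX_X
X__X
step 7: XX_X
X__X
__X_
XX__
XX_X
X__X
step 8: ___X
___X
__X_
XX__
XX_X
X__X
step 9: XX_X
X__X
__X_
XX__
XX_X
X__X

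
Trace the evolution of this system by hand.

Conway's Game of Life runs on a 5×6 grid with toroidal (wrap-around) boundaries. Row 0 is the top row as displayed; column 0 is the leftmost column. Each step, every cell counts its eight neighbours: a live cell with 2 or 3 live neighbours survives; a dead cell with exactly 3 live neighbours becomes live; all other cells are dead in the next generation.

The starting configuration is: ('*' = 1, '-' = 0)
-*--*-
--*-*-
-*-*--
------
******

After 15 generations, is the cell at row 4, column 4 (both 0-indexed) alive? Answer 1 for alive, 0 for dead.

step 0: -*--*-
--*-*-
-*-*--
------
******
step 1: ------
-**-*-
--**--
-----*
******
step 2: ------
-**---
-****-
-----*
******
step 3: ----**
-*----
**-**-
------
******
step 4: ------
-***--
***---
------
****--
step 5: *-----
*--*--
*--*--
---*--
-**---
step 6: *-*---
**---*
--***-
-*-*--
-**---
step 7: --*--*
*---**
---***
-*--*-
*--*--
step 8: -*-*--
*-----
---*--
*-*---
******
step 9: ---*--
--*---
-*----
*-----
----**
step 10: ---**-
--*---
-*----
*----*
----**
step 11: ---***
--**--
**----
*---**
*--*--
step 12: -----*
****-*
*****-
----*-
*--*--
step 13: ---*-*
------
------
*---*-
----**
step 14: -----*
------
------
----*-
*--*--
step 15: ------
------
------
------
----**

1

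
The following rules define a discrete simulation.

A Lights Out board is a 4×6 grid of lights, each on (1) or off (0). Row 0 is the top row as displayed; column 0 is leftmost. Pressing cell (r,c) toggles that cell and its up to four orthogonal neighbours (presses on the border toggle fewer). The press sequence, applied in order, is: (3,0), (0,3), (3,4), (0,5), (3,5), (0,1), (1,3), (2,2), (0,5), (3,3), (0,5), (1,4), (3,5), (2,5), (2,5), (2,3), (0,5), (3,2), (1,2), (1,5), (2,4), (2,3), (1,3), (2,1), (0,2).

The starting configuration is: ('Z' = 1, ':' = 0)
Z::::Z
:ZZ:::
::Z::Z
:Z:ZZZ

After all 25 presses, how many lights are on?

8

step 0: Z::::Z
:ZZ:::
::Z::Z
:Z:ZZZ
step 1: Z::::Z
:ZZ:::
Z:Z::Z
Z::ZZZ
step 2: Z:ZZZZ
:ZZZ::
Z:Z::Z
Z::ZZZ
step 3: Z:ZZZZ
:ZZZ::
Z:Z:ZZ
Z:::::
step 4: Z:ZZ::
:ZZZ:Z
Z:Z:ZZ
Z:::::
step 5: Z:ZZ::
:ZZZ:Z
Z:Z:Z:
Z:::ZZ
step 6: :Z:Z::
::ZZ:Z
Z:Z:Z:
Z:::ZZ
step 7: :Z::::
::::ZZ
Z:ZZZ:
Z:::ZZ
step 8: :Z::::
::Z:ZZ
ZZ::Z:
Z:Z:ZZ
step 9: :Z::ZZ
::Z:Z:
ZZ::Z:
Z:Z:ZZ
step 10: :Z::ZZ
::Z:Z:
ZZ:ZZ:
Z::Z:Z
step 11: :Z::::
::Z:ZZ
ZZ:ZZ:
Z::Z:Z
step 12: :Z::Z:
::ZZ::
ZZ:Z::
Z::Z:Z
step 13: :Z::Z:
::ZZ::
ZZ:Z:Z
Z::ZZ:
step 14: :Z::Z:
::ZZ:Z
ZZ:ZZ:
Z::ZZZ
step 15: :Z::Z:
::ZZ::
ZZ:Z:Z
Z::ZZ:
step 16: :Z::Z:
::Z:::
ZZZ:ZZ
Z:::Z:
step 17: :Z:::Z
::Z::Z
ZZZ:ZZ
Z:::Z:
step 18: :Z:::Z
::Z::Z
ZZ::ZZ
ZZZZZ:
step 19: :ZZ::Z
:Z:Z:Z
ZZZ:ZZ
ZZZZZ:
step 20: :ZZ:::
:Z:ZZ:
ZZZ:Z:
ZZZZZ:
step 21: :ZZ:::
:Z:Z::
ZZZZ:Z
ZZZZ::
step 22: :ZZ:::
:Z::::
ZZ::ZZ
ZZZ:::
step 23: :ZZZ::
:ZZZZ:
ZZ:ZZZ
ZZZ:::
step 24: :ZZZ::
::ZZZ:
::ZZZZ
Z:Z:::
step 25: ::::::
:::ZZ:
::ZZZZ
Z:Z:::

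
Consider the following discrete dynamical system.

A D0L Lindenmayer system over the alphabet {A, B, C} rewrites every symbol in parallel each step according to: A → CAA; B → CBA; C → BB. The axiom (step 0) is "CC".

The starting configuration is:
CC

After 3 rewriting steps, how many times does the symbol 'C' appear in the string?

gen 0: CC
gen 1: BBBB
gen 2: CBACBACBACBA
gen 3: BBCBACAABBCBACAABBCBACAABBCBACAA

8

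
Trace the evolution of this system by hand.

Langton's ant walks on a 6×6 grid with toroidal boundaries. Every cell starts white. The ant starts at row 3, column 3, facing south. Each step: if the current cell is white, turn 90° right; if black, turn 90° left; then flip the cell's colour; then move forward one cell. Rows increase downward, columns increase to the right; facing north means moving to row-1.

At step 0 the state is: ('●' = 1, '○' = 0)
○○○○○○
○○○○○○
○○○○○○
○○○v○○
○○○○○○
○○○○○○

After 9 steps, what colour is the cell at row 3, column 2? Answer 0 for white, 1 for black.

gen 0: ○○○○○○
○○○○○○
○○○○○○
○○○v○○
○○○○○○
○○○○○○
gen 1: ○○○○○○
○○○○○○
○○○○○○
○○<●○○
○○○○○○
○○○○○○
gen 2: ○○○○○○
○○○○○○
○○^○○○
○○●●○○
○○○○○○
○○○○○○
gen 3: ○○○○○○
○○○○○○
○○●>○○
○○●●○○
○○○○○○
○○○○○○
gen 4: ○○○○○○
○○○○○○
○○●●○○
○○●v○○
○○○○○○
○○○○○○
gen 5: ○○○○○○
○○○○○○
○○●●○○
○○●○>○
○○○○○○
○○○○○○
gen 6: ○○○○○○
○○○○○○
○○●●○○
○○●○●○
○○○○v○
○○○○○○
gen 7: ○○○○○○
○○○○○○
○○●●○○
○○●○●○
○○○<●○
○○○○○○
gen 8: ○○○○○○
○○○○○○
○○●●○○
○○●^●○
○○○●●○
○○○○○○
gen 9: ○○○○○○
○○○○○○
○○●●○○
○○●●>○
○○○●●○
○○○○○○

1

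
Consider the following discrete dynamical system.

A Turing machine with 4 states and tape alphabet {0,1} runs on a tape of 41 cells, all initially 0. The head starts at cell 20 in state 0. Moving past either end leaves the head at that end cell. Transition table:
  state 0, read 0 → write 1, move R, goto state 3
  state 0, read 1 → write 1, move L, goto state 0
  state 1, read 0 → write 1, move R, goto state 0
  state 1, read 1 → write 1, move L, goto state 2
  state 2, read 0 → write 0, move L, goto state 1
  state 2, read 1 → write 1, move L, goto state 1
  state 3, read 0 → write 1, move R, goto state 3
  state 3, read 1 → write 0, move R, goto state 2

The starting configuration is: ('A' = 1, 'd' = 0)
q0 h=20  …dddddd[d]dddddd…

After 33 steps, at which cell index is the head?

t=0: q0 h=20  …dddddd[d]dddddd…
t=1: q3 h=21  …dddddA[d]dddddd…
t=2: q3 h=22  …ddddAA[d]dddddd…
t=3: q3 h=23  …dddAAA[d]dddddd…
t=4: q3 h=24  …ddAAAA[d]dddddd…
t=5: q3 h=25  …dAAAAA[d]dddddd…
t=6: q3 h=26  …AAAAAA[d]dddddd…
t=7: q3 h=27  …AAAAAA[d]dddddd…
t=8: q3 h=28  …AAAAAA[d]dddddd…
t=9: q3 h=29  …AAAAAA[d]dddddd…
t=10: q3 h=30  …AAAAAA[d]dddddd…
t=11: q3 h=31  …AAAAAA[d]dddddd…
t=12: q3 h=32  …AAAAAA[d]dddddd…
t=13: q3 h=33  …AAAAAA[d]dddddd…
t=14: q3 h=34  …AAAAAA[d]dddddd|
t=15: q3 h=35  …AAAAAA[d]ddddd|
t=16: q3 h=36  …AAAAAA[d]dddd|
t=17: q3 h=37  …AAAAAA[d]ddd|
t=18: q3 h=38  …AAAAAA[d]dd|
t=19: q3 h=39  …AAAAAA[d]d|
t=20: q3 h=40  …AAAAAA[d]|
t=21: q3 h=40  …AAAAAA[A]|
t=22: q2 h=40  …AAAAAA[d]|
t=23: q1 h=39  …AAAAAA[A]d|
t=24: q2 h=38  …AAAAAA[A]Ad|
t=25: q1 h=37  …AAAAAA[A]AAd|
t=26: q2 h=36  …AAAAAA[A]AAAd|
t=27: q1 h=35  …AAAAAA[A]AAAAd|
t=28: q2 h=34  …AAAAAA[A]AAAAAd|
t=29: q1 h=33  …AAAAAA[A]AAAAAA…
t=30: q2 h=32  …AAAAAA[A]AAAAAA…
t=31: q1 h=31  …AAAAAA[A]AAAAAA…
t=32: q2 h=30  …AAAAAA[A]AAAAAA…
t=33: q1 h=29  …AAAAAA[A]AAAAAA…

29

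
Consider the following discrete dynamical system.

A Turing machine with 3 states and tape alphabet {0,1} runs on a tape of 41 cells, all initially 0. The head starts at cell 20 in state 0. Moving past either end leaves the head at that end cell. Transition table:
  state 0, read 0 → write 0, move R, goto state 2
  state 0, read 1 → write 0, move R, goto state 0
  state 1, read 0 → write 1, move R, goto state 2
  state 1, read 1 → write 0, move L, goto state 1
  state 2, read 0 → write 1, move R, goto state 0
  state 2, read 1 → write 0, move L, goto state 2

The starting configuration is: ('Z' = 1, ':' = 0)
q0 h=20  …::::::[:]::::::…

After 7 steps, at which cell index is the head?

gen 0: q0 h=20  …::::::[:]::::::…
gen 1: q2 h=21  …::::::[:]::::::…
gen 2: q0 h=22  …:::::Z[:]::::::…
gen 3: q2 h=23  …::::Z:[:]::::::…
gen 4: q0 h=24  …:::Z:Z[:]::::::…
gen 5: q2 h=25  …::Z:Z:[:]::::::…
gen 6: q0 h=26  …:Z:Z:Z[:]::::::…
gen 7: q2 h=27  …Z:Z:Z:[:]::::::…

27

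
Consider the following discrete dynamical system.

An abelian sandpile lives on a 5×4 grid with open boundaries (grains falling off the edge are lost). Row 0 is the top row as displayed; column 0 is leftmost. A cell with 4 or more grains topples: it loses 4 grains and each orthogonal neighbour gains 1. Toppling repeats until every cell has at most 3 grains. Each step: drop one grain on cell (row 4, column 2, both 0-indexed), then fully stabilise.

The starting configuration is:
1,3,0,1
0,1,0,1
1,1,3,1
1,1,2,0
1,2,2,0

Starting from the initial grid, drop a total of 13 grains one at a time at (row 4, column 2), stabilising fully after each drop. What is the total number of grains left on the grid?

t=0: 1,3,0,1
0,1,0,1
1,1,3,1
1,1,2,0
1,2,2,0
t=1: 1,3,0,1
0,1,0,1
1,1,3,1
1,1,2,0
1,2,3,0
t=2: 1,3,0,1
0,1,0,1
1,1,3,1
1,1,3,0
1,3,0,1
t=3: 1,3,0,1
0,1,0,1
1,1,3,1
1,1,3,0
1,3,1,1
t=4: 1,3,0,1
0,1,0,1
1,1,3,1
1,1,3,0
1,3,2,1
t=5: 1,3,0,1
0,1,0,1
1,1,3,1
1,1,3,0
1,3,3,1
t=6: 1,3,0,1
0,1,1,1
1,2,0,2
1,3,1,1
2,0,2,2
t=7: 1,3,0,1
0,1,1,1
1,2,0,2
1,3,1,1
2,0,3,2
t=8: 1,3,0,1
0,1,1,1
1,2,0,2
1,3,2,1
2,1,0,3
t=9: 1,3,0,1
0,1,1,1
1,2,0,2
1,3,2,1
2,1,1,3
t=10: 1,3,0,1
0,1,1,1
1,2,0,2
1,3,2,1
2,1,2,3
t=11: 1,3,0,1
0,1,1,1
1,2,0,2
1,3,2,1
2,1,3,3
t=12: 1,3,0,1
0,1,1,1
1,2,0,2
1,3,3,2
2,2,1,0
t=13: 1,3,0,1
0,1,1,1
1,2,0,2
1,3,3,2
2,2,2,0

28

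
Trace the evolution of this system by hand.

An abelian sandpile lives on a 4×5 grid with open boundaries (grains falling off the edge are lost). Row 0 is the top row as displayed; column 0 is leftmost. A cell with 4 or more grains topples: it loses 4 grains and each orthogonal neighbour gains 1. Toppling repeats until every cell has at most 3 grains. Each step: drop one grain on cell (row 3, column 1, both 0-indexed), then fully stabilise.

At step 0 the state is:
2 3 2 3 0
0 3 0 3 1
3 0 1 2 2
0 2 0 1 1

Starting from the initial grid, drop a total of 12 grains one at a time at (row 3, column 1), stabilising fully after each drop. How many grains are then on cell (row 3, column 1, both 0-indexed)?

t=0: 2 3 2 3 0
0 3 0 3 1
3 0 1 2 2
0 2 0 1 1
t=1: 2 3 2 3 0
0 3 0 3 1
3 0 1 2 2
0 3 0 1 1
t=2: 2 3 2 3 0
0 3 0 3 1
3 1 1 2 2
1 0 1 1 1
t=3: 2 3 2 3 0
0 3 0 3 1
3 1 1 2 2
1 1 1 1 1
t=4: 2 3 2 3 0
0 3 0 3 1
3 1 1 2 2
1 2 1 1 1
t=5: 2 3 2 3 0
0 3 0 3 1
3 1 1 2 2
1 3 1 1 1
t=6: 2 3 2 3 0
0 3 0 3 1
3 2 1 2 2
2 0 2 1 1
t=7: 2 3 2 3 0
0 3 0 3 1
3 2 1 2 2
2 1 2 1 1
t=8: 2 3 2 3 0
0 3 0 3 1
3 2 1 2 2
2 2 2 1 1
t=9: 2 3 2 3 0
0 3 0 3 1
3 2 1 2 2
2 3 2 1 1
t=10: 2 3 2 3 0
0 3 0 3 1
3 3 1 2 2
3 0 3 1 1
t=11: 2 3 2 3 0
0 3 0 3 1
3 3 1 2 2
3 1 3 1 1
t=12: 2 3 2 3 0
0 3 0 3 1
3 3 1 2 2
3 2 3 1 1

2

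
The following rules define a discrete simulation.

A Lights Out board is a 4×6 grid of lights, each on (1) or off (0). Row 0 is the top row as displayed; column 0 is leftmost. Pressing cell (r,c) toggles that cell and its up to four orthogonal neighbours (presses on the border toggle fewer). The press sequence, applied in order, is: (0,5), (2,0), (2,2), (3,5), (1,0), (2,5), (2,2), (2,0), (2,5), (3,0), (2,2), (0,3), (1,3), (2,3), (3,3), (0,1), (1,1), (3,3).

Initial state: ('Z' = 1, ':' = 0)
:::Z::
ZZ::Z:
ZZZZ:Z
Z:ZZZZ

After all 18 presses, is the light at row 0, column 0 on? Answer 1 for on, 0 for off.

0

0) :::Z::
ZZ::Z:
ZZZZ:Z
Z:ZZZZ
1) :::ZZZ
ZZ::ZZ
ZZZZ:Z
Z:ZZZZ
2) :::ZZZ
:Z::ZZ
::ZZ:Z
::ZZZZ
3) :::ZZZ
:ZZ:ZZ
:Z:::Z
:::ZZZ
4) :::ZZZ
:ZZ:ZZ
:Z::::
:::Z::
5) Z::ZZZ
Z:Z:ZZ
ZZ::::
:::Z::
6) Z::ZZZ
Z:Z:Z:
ZZ::ZZ
:::Z:Z
7) Z::ZZZ
Z:::Z:
Z:ZZZZ
::ZZ:Z
8) Z::ZZZ
::::Z:
:ZZZZZ
Z:ZZ:Z
9) Z::ZZZ
::::ZZ
:ZZZ::
Z:ZZ::
10) Z::ZZZ
::::ZZ
ZZZZ::
:ZZZ::
11) Z::ZZZ
::Z:ZZ
Z:::::
:Z:Z::
12) Z:Z::Z
::ZZZZ
Z:::::
:Z:Z::
13) Z:ZZ:Z
:::::Z
Z::Z::
:Z:Z::
14) Z:ZZ:Z
:::Z:Z
Z:Z:Z:
:Z::::
15) Z:ZZ:Z
:::Z:Z
Z:ZZZ:
:ZZZZ:
16) :Z:Z:Z
:Z:Z:Z
Z:ZZZ:
:ZZZZ:
17) :::Z:Z
Z:ZZ:Z
ZZZZZ:
:ZZZZ:
18) :::Z:Z
Z:ZZ:Z
ZZZ:Z:
:Z::::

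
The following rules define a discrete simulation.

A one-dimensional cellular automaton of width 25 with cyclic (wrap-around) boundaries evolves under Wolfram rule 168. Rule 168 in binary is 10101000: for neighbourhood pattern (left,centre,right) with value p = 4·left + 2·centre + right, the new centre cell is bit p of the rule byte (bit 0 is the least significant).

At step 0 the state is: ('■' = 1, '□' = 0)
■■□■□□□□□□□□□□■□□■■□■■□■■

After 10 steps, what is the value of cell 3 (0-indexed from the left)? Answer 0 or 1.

step 0: ■■□■□□□□□□□□□□■□□■■□■■□■■
step 1: ■□■□□□□□□□□□□□□□□■□■■□■■■
step 2: □■□□□□□□□□□□□□□□□□■■□■■■■
step 3: ■□□□□□□□□□□□□□□□□□■□■■■■□
step 4: □□□□□□□□□□□□□□□□□□□■■■■□■
step 5: □□□□□□□□□□□□□□□□□□□■■■□■□
step 6: □□□□□□□□□□□□□□□□□□□■■□■□□
step 7: □□□□□□□□□□□□□□□□□□□■□■□□□
step 8: □□□□□□□□□□□□□□□□□□□□■□□□□
step 9: □□□□□□□□□□□□□□□□□□□□□□□□□
step 10: □□□□□□□□□□□□□□□□□□□□□□□□□

0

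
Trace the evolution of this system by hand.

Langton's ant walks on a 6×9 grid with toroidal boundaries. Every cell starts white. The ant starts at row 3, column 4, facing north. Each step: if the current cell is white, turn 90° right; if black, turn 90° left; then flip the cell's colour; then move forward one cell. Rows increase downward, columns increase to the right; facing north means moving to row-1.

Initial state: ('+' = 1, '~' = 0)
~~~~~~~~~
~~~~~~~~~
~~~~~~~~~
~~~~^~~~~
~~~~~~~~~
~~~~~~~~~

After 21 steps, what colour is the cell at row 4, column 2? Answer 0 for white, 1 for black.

step 0: ~~~~~~~~~
~~~~~~~~~
~~~~~~~~~
~~~~^~~~~
~~~~~~~~~
~~~~~~~~~
step 1: ~~~~~~~~~
~~~~~~~~~
~~~~~~~~~
~~~~+>~~~
~~~~~~~~~
~~~~~~~~~
step 2: ~~~~~~~~~
~~~~~~~~~
~~~~~~~~~
~~~~++~~~
~~~~~v~~~
~~~~~~~~~
step 3: ~~~~~~~~~
~~~~~~~~~
~~~~~~~~~
~~~~++~~~
~~~~<+~~~
~~~~~~~~~
step 4: ~~~~~~~~~
~~~~~~~~~
~~~~~~~~~
~~~~^+~~~
~~~~++~~~
~~~~~~~~~
step 5: ~~~~~~~~~
~~~~~~~~~
~~~~~~~~~
~~~<~+~~~
~~~~++~~~
~~~~~~~~~
step 6: ~~~~~~~~~
~~~~~~~~~
~~~^~~~~~
~~~+~+~~~
~~~~++~~~
~~~~~~~~~
step 7: ~~~~~~~~~
~~~~~~~~~
~~~+>~~~~
~~~+~+~~~
~~~~++~~~
~~~~~~~~~
step 8: ~~~~~~~~~
~~~~~~~~~
~~~++~~~~
~~~+v+~~~
~~~~++~~~
~~~~~~~~~
step 9: ~~~~~~~~~
~~~~~~~~~
~~~++~~~~
~~~<++~~~
~~~~++~~~
~~~~~~~~~
step 10: ~~~~~~~~~
~~~~~~~~~
~~~++~~~~
~~~~++~~~
~~~v++~~~
~~~~~~~~~
step 11: ~~~~~~~~~
~~~~~~~~~
~~~++~~~~
~~~~++~~~
~~<+++~~~
~~~~~~~~~
step 12: ~~~~~~~~~
~~~~~~~~~
~~~++~~~~
~~^~++~~~
~~++++~~~
~~~~~~~~~
step 13: ~~~~~~~~~
~~~~~~~~~
~~~++~~~~
~~+>++~~~
~~++++~~~
~~~~~~~~~
step 14: ~~~~~~~~~
~~~~~~~~~
~~~++~~~~
~~++++~~~
~~+v++~~~
~~~~~~~~~
step 15: ~~~~~~~~~
~~~~~~~~~
~~~++~~~~
~~++++~~~
~~+~>+~~~
~~~~~~~~~
step 16: ~~~~~~~~~
~~~~~~~~~
~~~++~~~~
~~++^+~~~
~~+~~+~~~
~~~~~~~~~
step 17: ~~~~~~~~~
~~~~~~~~~
~~~++~~~~
~~+<~+~~~
~~+~~+~~~
~~~~~~~~~
step 18: ~~~~~~~~~
~~~~~~~~~
~~~++~~~~
~~+~~+~~~
~~+v~+~~~
~~~~~~~~~
step 19: ~~~~~~~~~
~~~~~~~~~
~~~++~~~~
~~+~~+~~~
~~<+~+~~~
~~~~~~~~~
step 20: ~~~~~~~~~
~~~~~~~~~
~~~++~~~~
~~+~~+~~~
~~~+~+~~~
~~v~~~~~~
step 21: ~~~~~~~~~
~~~~~~~~~
~~~++~~~~
~~+~~+~~~
~~~+~+~~~
~<+~~~~~~

0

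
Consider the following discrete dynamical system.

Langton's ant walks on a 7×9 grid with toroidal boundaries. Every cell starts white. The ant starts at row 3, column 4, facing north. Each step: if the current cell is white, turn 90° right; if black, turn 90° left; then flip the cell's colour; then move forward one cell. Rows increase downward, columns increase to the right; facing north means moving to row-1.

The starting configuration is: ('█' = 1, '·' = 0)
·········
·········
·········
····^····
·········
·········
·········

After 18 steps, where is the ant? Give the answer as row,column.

4,3

t=0: ·········
·········
·········
····^····
·········
·········
·········
t=1: ·········
·········
·········
····█>···
·········
·········
·········
t=2: ·········
·········
·········
····██···
·····v···
·········
·········
t=3: ·········
·········
·········
····██···
····<█···
·········
·········
t=4: ·········
·········
·········
····^█···
····██···
·········
·········
t=5: ·········
·········
·········
···<·█···
····██···
·········
·········
t=6: ·········
·········
···^·····
···█·█···
····██···
·········
·········
t=7: ·········
·········
···█>····
···█·█···
····██···
·········
·········
t=8: ·········
·········
···██····
···█v█···
····██···
·········
·········
t=9: ·········
·········
···██····
···<██···
····██···
·········
·········
t=10: ·········
·········
···██····
····██···
···v██···
·········
·········
t=11: ·········
·········
···██····
····██···
··<███···
·········
·········
t=12: ·········
·········
···██····
··^·██···
··████···
·········
·········
t=13: ·········
·········
···██····
··█>██···
··████···
·········
·········
t=14: ·········
·········
···██····
··████···
··█v██···
·········
·········
t=15: ·········
·········
···██····
··████···
··█·>█···
·········
·········
t=16: ·········
·········
···██····
··██^█···
··█··█···
·········
·········
t=17: ·········
·········
···██····
··█<·█···
··█··█···
·········
·········
t=18: ·········
·········
···██····
··█··█···
··█v·█···
·········
·········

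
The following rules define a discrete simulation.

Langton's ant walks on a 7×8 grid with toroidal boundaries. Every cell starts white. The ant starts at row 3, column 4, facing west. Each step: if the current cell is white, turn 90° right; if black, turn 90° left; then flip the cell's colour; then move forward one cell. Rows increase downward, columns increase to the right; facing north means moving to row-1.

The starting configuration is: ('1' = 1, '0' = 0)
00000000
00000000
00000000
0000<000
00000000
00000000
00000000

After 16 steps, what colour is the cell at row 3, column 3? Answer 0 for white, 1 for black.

0) 00000000
00000000
00000000
0000<000
00000000
00000000
00000000
1) 00000000
00000000
0000^000
00001000
00000000
00000000
00000000
2) 00000000
00000000
00001>00
00001000
00000000
00000000
00000000
3) 00000000
00000000
00001100
00001v00
00000000
00000000
00000000
4) 00000000
00000000
00001100
0000<100
00000000
00000000
00000000
5) 00000000
00000000
00001100
00000100
0000v000
00000000
00000000
6) 00000000
00000000
00001100
00000100
000<1000
00000000
00000000
7) 00000000
00000000
00001100
000^0100
00011000
00000000
00000000
8) 00000000
00000000
00001100
0001>100
00011000
00000000
00000000
9) 00000000
00000000
00001100
00011100
0001v000
00000000
00000000
10) 00000000
00000000
00001100
00011100
00010>00
00000000
00000000
11) 00000000
00000000
00001100
00011100
00010100
00000v00
00000000
12) 00000000
00000000
00001100
00011100
00010100
0000<100
00000000
13) 00000000
00000000
00001100
00011100
0001^100
00001100
00000000
14) 00000000
00000000
00001100
00011100
00011>00
00001100
00000000
15) 00000000
00000000
00001100
00011^00
00011000
00001100
00000000
16) 00000000
00000000
00001100
0001<000
00011000
00001100
00000000

1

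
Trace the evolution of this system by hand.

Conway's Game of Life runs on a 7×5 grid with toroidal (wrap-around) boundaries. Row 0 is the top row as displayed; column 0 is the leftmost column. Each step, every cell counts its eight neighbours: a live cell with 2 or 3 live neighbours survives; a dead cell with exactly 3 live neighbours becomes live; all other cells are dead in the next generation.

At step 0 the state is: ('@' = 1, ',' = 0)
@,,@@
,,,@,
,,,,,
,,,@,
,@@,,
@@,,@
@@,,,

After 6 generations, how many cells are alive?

10

k=0  @,,@@
,,,@,
,,,,,
,,,@,
,@@,,
@@,,@
@@,,,
k=1  @@@@,
,,,@,
,,,,,
,,@,,
,@@@@
,,,,@
,,@@,
k=2  ,@,,,
,@,@@
,,,,,
,@@,,
@@@,@
@@,,@
@,,,,
k=3  ,@@,@
@,@,,
@@,@,
,,@@,
,,,,@
,,@@,
,,,,@
k=4  ,@@,@
,,,,,
@,,@,
@@@@,
,,,,@
,,,@@
@@,,@
k=5  ,@@@@
@@@@@
@,,@,
@@@@,
,@,,,
,,,@,
,@,,,
k=6  ,,,,,
,,,,,
,,,,,
@,,@,
@@,@@
,,@,,
@@,,@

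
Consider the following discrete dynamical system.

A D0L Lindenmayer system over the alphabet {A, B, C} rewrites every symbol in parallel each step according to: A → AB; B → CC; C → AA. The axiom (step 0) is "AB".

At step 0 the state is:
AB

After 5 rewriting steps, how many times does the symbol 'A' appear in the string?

33

k=0  AB
k=1  ABCC
k=2  ABCCAAAA
k=3  ABCCAAAAABABABAB
k=4  ABCCAAAAABABABABABCCABCCABCCABCC
k=5  ABCCAAAAABABABABABCCABCCABCCABCCABCCAAAAABCCAAAAABCCAAAAABCCAAAA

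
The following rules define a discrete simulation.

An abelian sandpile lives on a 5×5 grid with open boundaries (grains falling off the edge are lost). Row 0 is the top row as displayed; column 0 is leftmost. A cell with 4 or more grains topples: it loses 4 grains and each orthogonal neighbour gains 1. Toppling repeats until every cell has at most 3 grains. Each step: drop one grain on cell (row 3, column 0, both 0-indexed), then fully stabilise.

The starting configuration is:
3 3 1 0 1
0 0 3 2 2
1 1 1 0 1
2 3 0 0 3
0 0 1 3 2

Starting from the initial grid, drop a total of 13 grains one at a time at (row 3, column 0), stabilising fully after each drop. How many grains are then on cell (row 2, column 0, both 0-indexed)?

1

step 0: 3 3 1 0 1
0 0 3 2 2
1 1 1 0 1
2 3 0 0 3
0 0 1 3 2
step 1: 3 3 1 0 1
0 0 3 2 2
1 1 1 0 1
3 3 0 0 3
0 0 1 3 2
step 2: 3 3 1 0 1
0 0 3 2 2
2 2 1 0 1
1 0 1 0 3
1 1 1 3 2
step 3: 3 3 1 0 1
0 0 3 2 2
2 2 1 0 1
2 0 1 0 3
1 1 1 3 2
step 4: 3 3 1 0 1
0 0 3 2 2
2 2 1 0 1
3 0 1 0 3
1 1 1 3 2
step 5: 3 3 1 0 1
0 0 3 2 2
3 2 1 0 1
0 1 1 0 3
2 1 1 3 2
step 6: 3 3 1 0 1
0 0 3 2 2
3 2 1 0 1
1 1 1 0 3
2 1 1 3 2
step 7: 3 3 1 0 1
0 0 3 2 2
3 2 1 0 1
2 1 1 0 3
2 1 1 3 2
step 8: 3 3 1 0 1
0 0 3 2 2
3 2 1 0 1
3 1 1 0 3
2 1 1 3 2
step 9: 3 3 1 0 1
1 0 3 2 2
0 3 1 0 1
1 2 1 0 3
3 1 1 3 2
step 10: 3 3 1 0 1
1 0 3 2 2
0 3 1 0 1
2 2 1 0 3
3 1 1 3 2
step 11: 3 3 1 0 1
1 0 3 2 2
0 3 1 0 1
3 2 1 0 3
3 1 1 3 2
step 12: 3 3 1 0 1
1 0 3 2 2
1 3 1 0 1
1 3 1 0 3
0 2 1 3 2
step 13: 3 3 1 0 1
1 0 3 2 2
1 3 1 0 1
2 3 1 0 3
0 2 1 3 2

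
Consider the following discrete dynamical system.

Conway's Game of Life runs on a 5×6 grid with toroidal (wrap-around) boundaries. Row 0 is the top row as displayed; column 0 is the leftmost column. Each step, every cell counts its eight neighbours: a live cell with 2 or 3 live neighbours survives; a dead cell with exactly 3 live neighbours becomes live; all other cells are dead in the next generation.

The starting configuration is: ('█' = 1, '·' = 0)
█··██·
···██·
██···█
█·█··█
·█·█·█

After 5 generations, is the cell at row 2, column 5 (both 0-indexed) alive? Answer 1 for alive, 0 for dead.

0) █··██·
···██·
██···█
█·█··█
·█·█·█
1) █·····
·███··
·███··
··█···
·█·█··
2) █··█··
█··█··
······
······
·██···
3) █··█··
······
······
······
·██···
4) ·██···
······
······
······
·██···
5) ·██···
······
······
······
·██···

0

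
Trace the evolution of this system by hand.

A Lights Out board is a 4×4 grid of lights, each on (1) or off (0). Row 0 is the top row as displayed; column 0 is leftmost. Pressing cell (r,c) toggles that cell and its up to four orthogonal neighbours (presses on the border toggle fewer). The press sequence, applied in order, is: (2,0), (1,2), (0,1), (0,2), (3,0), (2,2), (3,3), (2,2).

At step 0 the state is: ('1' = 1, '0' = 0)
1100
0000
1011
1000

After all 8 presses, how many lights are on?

11

t=0: 1100
0000
1011
1000
t=1: 1100
1000
0111
0000
t=2: 1110
1111
0101
0000
t=3: 0000
1011
0101
0000
t=4: 0111
1001
0101
0000
t=5: 0111
1001
1101
1100
t=6: 0111
1011
1010
1110
t=7: 0111
1011
1011
1101
t=8: 0111
1001
1100
1111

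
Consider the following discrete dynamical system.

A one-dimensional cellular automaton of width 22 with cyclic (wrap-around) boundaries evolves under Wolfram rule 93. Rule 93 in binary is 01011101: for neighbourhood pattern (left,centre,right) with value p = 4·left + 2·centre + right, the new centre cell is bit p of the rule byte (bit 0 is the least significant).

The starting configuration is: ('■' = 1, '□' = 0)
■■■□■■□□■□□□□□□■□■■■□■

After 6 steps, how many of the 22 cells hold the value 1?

step 0: ■■■□■■□□■□□□□□□■□■■■□■
step 1: □□■□■■■□■■■■■■□■□■□■□■
step 2: ■□■□■□■□■□□□□■□■□■□■□■
step 3: ■□■□■□■□■■■■□■□■□■□■□■
step 4: ■□■□■□■□■□□■□■□■□■□■□■
step 5: ■□■□■□■□■■□■□■□■□■□■□■
step 6: ■□■□■□■□■■□■□■□■□■□■□■

12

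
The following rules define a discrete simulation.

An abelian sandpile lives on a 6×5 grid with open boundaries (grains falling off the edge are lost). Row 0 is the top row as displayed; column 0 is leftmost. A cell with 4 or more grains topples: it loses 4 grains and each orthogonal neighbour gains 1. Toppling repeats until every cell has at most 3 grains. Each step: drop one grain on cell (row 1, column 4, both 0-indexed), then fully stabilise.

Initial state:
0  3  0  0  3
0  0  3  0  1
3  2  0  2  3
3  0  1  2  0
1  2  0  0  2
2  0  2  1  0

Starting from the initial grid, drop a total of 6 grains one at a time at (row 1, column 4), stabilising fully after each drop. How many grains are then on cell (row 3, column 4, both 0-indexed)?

1

step 0: 0  3  0  0  3
0  0  3  0  1
3  2  0  2  3
3  0  1  2  0
1  2  0  0  2
2  0  2  1  0
step 1: 0  3  0  0  3
0  0  3  0  2
3  2  0  2  3
3  0  1  2  0
1  2  0  0  2
2  0  2  1  0
step 2: 0  3  0  0  3
0  0  3  0  3
3  2  0  2  3
3  0  1  2  0
1  2  0  0  2
2  0  2  1  0
step 3: 0  3  0  1  0
0  0  3  1  2
3  2  0  3  0
3  0  1  2  1
1  2  0  0  2
2  0  2  1  0
step 4: 0  3  0  1  0
0  0  3  1  3
3  2  0  3  0
3  0  1  2  1
1  2  0  0  2
2  0  2  1  0
step 5: 0  3  0  1  1
0  0  3  2  0
3  2  0  3  1
3  0  1  2  1
1  2  0  0  2
2  0  2  1  0
step 6: 0  3  0  1  1
0  0  3  2  1
3  2  0  3  1
3  0  1  2  1
1  2  0  0  2
2  0  2  1  0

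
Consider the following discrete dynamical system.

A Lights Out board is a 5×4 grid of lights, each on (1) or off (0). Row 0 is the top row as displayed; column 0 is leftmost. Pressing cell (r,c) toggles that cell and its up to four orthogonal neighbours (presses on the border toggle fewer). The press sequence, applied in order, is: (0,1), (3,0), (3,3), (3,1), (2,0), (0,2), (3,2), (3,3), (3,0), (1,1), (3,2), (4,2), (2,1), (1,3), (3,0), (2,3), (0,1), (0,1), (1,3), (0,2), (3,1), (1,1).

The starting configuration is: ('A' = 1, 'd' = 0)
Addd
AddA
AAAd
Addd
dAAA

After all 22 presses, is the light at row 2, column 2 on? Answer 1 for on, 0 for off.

1

k=0  Addd
AddA
AAAd
Addd
dAAA
k=1  dAAd
AAdA
AAAd
Addd
dAAA
k=2  dAAd
AAdA
dAAd
dAdd
AAAA
k=3  dAAd
AAdA
dAAA
dAAA
AAAd
k=4  dAAd
AAdA
ddAA
AddA
AdAd
k=5  dAAd
dAdA
AAAA
dddA
AdAd
k=6  dddA
dAAA
AAAA
dddA
AdAd
k=7  dddA
dAAA
AAdA
dAAd
Addd
k=8  dddA
dAAA
AAdd
dAdA
AddA
k=9  dddA
dAAA
dAdd
AddA
dddA
k=10  dAdA
AddA
dddd
AddA
dddA
k=11  dAdA
AddA
ddAd
AAAd
ddAA
k=12  dAdA
AddA
ddAd
AAdd
dAdd
k=13  dAdA
AAdA
AAdd
Addd
dAdd
k=14  dAdd
AAAd
AAdA
Addd
dAdd
k=15  dAdd
AAAd
dAdA
dAdd
AAdd
k=16  dAdd
AAAA
dAAd
dAdA
AAdd
k=17  AdAd
AdAA
dAAd
dAdA
AAdd
k=18  dAdd
AAAA
dAAd
dAdA
AAdd
k=19  dAdA
AAdd
dAAA
dAdA
AAdd
k=20  ddAd
AAAd
dAAA
dAdA
AAdd
k=21  ddAd
AAAd
ddAA
AdAA
Addd
k=22  dAAd
dddd
dAAA
AdAA
Addd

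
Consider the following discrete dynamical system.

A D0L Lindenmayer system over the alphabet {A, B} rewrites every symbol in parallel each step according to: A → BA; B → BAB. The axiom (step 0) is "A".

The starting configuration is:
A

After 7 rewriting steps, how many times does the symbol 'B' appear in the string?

377

t=0: A
t=1: BA
t=2: BABBA
t=3: BABBABABBABBA
t=4: BABBABABBABBABABBABABBABBABABBABBA
t=5: BABBABABBABBABABBABABBABBABABBABBABABBABABBABBABABBABABBABBABABBABBABABBABABBABBABABBABBA
t=6: BABBABABBABBABABBABABBABBABABBABBABABBABABBABBABABBABABBAB…BBABABBABABBABBABABBABABBABBABABBABBABABBABABBABBABABBABBA  (len 233)
t=7: BABBABABBABBABABBABABBABBABABBABBABABBABABBABBABABBABABBAB…BBABABBABABBABBABABBABABBABBABABBABBABABBABABBABBABABBABBA  (len 610)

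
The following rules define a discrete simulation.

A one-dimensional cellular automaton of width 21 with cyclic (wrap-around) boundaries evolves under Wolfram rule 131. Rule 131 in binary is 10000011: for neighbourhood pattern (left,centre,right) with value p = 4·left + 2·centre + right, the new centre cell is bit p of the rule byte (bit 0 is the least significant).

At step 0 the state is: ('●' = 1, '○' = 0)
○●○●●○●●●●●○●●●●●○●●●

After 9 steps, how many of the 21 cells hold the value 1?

k=0  ○●○●●○●●●●●○●●●●●○●●●
k=1  ○○○○○○○●●●○○○●●●○○○●○
k=2  ●●●●●●●○●○○●●○●○○●●○○
k=3  ○●●●●●○○○○●○○○○○●○○○●
k=4  ○○●●●○○●●●○○●●●●○○●●○
k=5  ●●○●○○●○●○○●○●●○○●○○○
k=6  ○○○○○●○○○○●○○○○○●○○●●
k=7  ○●●●●○○●●●○○●●●●○○●○○
k=8  ●○●●○○●○●○○●○●●○○●○○●
k=9  ○○○○○●○○○○●○○○○○●○○●○

4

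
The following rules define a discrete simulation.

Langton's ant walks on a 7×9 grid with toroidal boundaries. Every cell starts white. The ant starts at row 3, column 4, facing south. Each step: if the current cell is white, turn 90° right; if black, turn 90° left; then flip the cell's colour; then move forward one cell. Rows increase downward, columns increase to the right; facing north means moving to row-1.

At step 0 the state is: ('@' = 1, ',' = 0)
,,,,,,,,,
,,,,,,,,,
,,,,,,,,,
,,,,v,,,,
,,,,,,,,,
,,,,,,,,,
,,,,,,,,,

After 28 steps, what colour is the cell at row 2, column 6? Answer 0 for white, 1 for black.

1

t=0: ,,,,,,,,,
,,,,,,,,,
,,,,,,,,,
,,,,v,,,,
,,,,,,,,,
,,,,,,,,,
,,,,,,,,,
t=1: ,,,,,,,,,
,,,,,,,,,
,,,,,,,,,
,,,<@,,,,
,,,,,,,,,
,,,,,,,,,
,,,,,,,,,
t=2: ,,,,,,,,,
,,,,,,,,,
,,,^,,,,,
,,,@@,,,,
,,,,,,,,,
,,,,,,,,,
,,,,,,,,,
t=3: ,,,,,,,,,
,,,,,,,,,
,,,@>,,,,
,,,@@,,,,
,,,,,,,,,
,,,,,,,,,
,,,,,,,,,
t=4: ,,,,,,,,,
,,,,,,,,,
,,,@@,,,,
,,,@v,,,,
,,,,,,,,,
,,,,,,,,,
,,,,,,,,,
t=5: ,,,,,,,,,
,,,,,,,,,
,,,@@,,,,
,,,@,>,,,
,,,,,,,,,
,,,,,,,,,
,,,,,,,,,
t=6: ,,,,,,,,,
,,,,,,,,,
,,,@@,,,,
,,,@,@,,,
,,,,,v,,,
,,,,,,,,,
,,,,,,,,,
t=7: ,,,,,,,,,
,,,,,,,,,
,,,@@,,,,
,,,@,@,,,
,,,,<@,,,
,,,,,,,,,
,,,,,,,,,
t=8: ,,,,,,,,,
,,,,,,,,,
,,,@@,,,,
,,,@^@,,,
,,,,@@,,,
,,,,,,,,,
,,,,,,,,,
t=9: ,,,,,,,,,
,,,,,,,,,
,,,@@,,,,
,,,@@>,,,
,,,,@@,,,
,,,,,,,,,
,,,,,,,,,
t=10: ,,,,,,,,,
,,,,,,,,,
,,,@@^,,,
,,,@@,,,,
,,,,@@,,,
,,,,,,,,,
,,,,,,,,,
t=11: ,,,,,,,,,
,,,,,,,,,
,,,@@@>,,
,,,@@,,,,
,,,,@@,,,
,,,,,,,,,
,,,,,,,,,
t=12: ,,,,,,,,,
,,,,,,,,,
,,,@@@@,,
,,,@@,v,,
,,,,@@,,,
,,,,,,,,,
,,,,,,,,,
t=13: ,,,,,,,,,
,,,,,,,,,
,,,@@@@,,
,,,@@<@,,
,,,,@@,,,
,,,,,,,,,
,,,,,,,,,
t=14: ,,,,,,,,,
,,,,,,,,,
,,,@@^@,,
,,,@@@@,,
,,,,@@,,,
,,,,,,,,,
,,,,,,,,,
t=15: ,,,,,,,,,
,,,,,,,,,
,,,@<,@,,
,,,@@@@,,
,,,,@@,,,
,,,,,,,,,
,,,,,,,,,
t=16: ,,,,,,,,,
,,,,,,,,,
,,,@,,@,,
,,,@v@@,,
,,,,@@,,,
,,,,,,,,,
,,,,,,,,,
t=17: ,,,,,,,,,
,,,,,,,,,
,,,@,,@,,
,,,@,>@,,
,,,,@@,,,
,,,,,,,,,
,,,,,,,,,
t=18: ,,,,,,,,,
,,,,,,,,,
,,,@,^@,,
,,,@,,@,,
,,,,@@,,,
,,,,,,,,,
,,,,,,,,,
t=19: ,,,,,,,,,
,,,,,,,,,
,,,@,@>,,
,,,@,,@,,
,,,,@@,,,
,,,,,,,,,
,,,,,,,,,
t=20: ,,,,,,,,,
,,,,,,^,,
,,,@,@,,,
,,,@,,@,,
,,,,@@,,,
,,,,,,,,,
,,,,,,,,,
t=21: ,,,,,,,,,
,,,,,,@>,
,,,@,@,,,
,,,@,,@,,
,,,,@@,,,
,,,,,,,,,
,,,,,,,,,
t=22: ,,,,,,,,,
,,,,,,@@,
,,,@,@,v,
,,,@,,@,,
,,,,@@,,,
,,,,,,,,,
,,,,,,,,,
t=23: ,,,,,,,,,
,,,,,,@@,
,,,@,@<@,
,,,@,,@,,
,,,,@@,,,
,,,,,,,,,
,,,,,,,,,
t=24: ,,,,,,,,,
,,,,,,^@,
,,,@,@@@,
,,,@,,@,,
,,,,@@,,,
,,,,,,,,,
,,,,,,,,,
t=25: ,,,,,,,,,
,,,,,<,@,
,,,@,@@@,
,,,@,,@,,
,,,,@@,,,
,,,,,,,,,
,,,,,,,,,
t=26: ,,,,,^,,,
,,,,,@,@,
,,,@,@@@,
,,,@,,@,,
,,,,@@,,,
,,,,,,,,,
,,,,,,,,,
t=27: ,,,,,@>,,
,,,,,@,@,
,,,@,@@@,
,,,@,,@,,
,,,,@@,,,
,,,,,,,,,
,,,,,,,,,
t=28: ,,,,,@@,,
,,,,,@v@,
,,,@,@@@,
,,,@,,@,,
,,,,@@,,,
,,,,,,,,,
,,,,,,,,,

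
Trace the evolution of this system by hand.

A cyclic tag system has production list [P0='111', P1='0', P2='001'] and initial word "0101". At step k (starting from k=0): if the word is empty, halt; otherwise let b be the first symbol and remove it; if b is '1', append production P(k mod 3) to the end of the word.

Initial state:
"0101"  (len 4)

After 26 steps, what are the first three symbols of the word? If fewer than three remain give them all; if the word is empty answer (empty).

[0] "0101"  (len 4)
[1] "101"  (len 3)
[2] "010"  (len 3)
[3] "10"  (len 2)
[4] "0111"  (len 4)
[5] "111"  (len 3)
[6] "11001"  (len 5)
[7] "1001111"  (len 7)
[8] "0011110"  (len 7)
[9] "011110"  (len 6)
[10] "11110"  (len 5)
[11] "11100"  (len 5)
[12] "1100001"  (len 7)
[13] "100001111"  (len 9)
[14] "000011110"  (len 9)
[15] "00011110"  (len 8)
[16] "0011110"  (len 7)
[17] "011110"  (len 6)
[18] "11110"  (len 5)
[19] "1110111"  (len 7)
[20] "1101110"  (len 7)
[21] "101110001"  (len 9)
[22] "01110001111"  (len 11)
[23] "1110001111"  (len 10)
[24] "110001111001"  (len 12)
[25] "10001111001111"  (len 14)
[26] "00011110011110"  (len 14)

000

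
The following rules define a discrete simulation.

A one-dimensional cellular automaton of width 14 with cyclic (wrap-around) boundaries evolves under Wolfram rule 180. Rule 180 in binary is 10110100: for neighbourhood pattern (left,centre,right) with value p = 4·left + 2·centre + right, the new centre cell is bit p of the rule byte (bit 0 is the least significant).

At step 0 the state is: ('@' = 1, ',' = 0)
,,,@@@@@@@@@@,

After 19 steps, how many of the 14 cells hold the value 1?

7

k=0  ,,,@@@@@@@@@@,
k=1  ,,,,@@@@@@@@,@
k=2  @,,,,@@@@@@,@@
k=3  ,@,,,,@@@@,@,@
k=4  @@@,,,,@@,@@@@
k=5  @@,@,,,,,@,@@@
k=6  @,@@@,,,,@@,@@
k=7  ,@,@,@,,,,,@,@
k=8  @@@@@@@,,,,@@@
k=9  @@@@@@,@,,,,@@
k=10  @@@@@,@@@,,,,@
k=11  @@@@,@,@,@,,,,
k=12  ,@@,@@@@@@@,,,
k=13  ,,,@,@@@@@,@,,
k=14  ,,,@@,@@@,@@@,
k=15  ,,,,,@,@,@,@,@
k=16  @,,,,@@@@@@@@@
k=17  ,@,,,,@@@@@@@@
k=18  @@@,,,,@@@@@@,
k=19  ,@,@,,,,@@@@,@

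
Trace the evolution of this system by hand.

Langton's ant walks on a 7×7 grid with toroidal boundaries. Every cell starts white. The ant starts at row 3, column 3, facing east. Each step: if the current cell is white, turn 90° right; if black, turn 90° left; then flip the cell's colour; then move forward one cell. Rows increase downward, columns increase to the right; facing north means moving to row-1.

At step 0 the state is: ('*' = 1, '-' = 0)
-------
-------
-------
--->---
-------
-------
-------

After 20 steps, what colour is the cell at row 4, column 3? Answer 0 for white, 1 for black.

[0] -------
-------
-------
--->---
-------
-------
-------
[1] -------
-------
-------
---*---
---v---
-------
-------
[2] -------
-------
-------
---*---
--<*---
-------
-------
[3] -------
-------
-------
--^*---
--**---
-------
-------
[4] -------
-------
-------
--*>---
--**---
-------
-------
[5] -------
-------
---^---
--*----
--**---
-------
-------
[6] -------
-------
---*>--
--*----
--**---
-------
-------
[7] -------
-------
---**--
--*-v--
--**---
-------
-------
[8] -------
-------
---**--
--*<*--
--**---
-------
-------
[9] -------
-------
---^*--
--***--
--**---
-------
-------
[10] -------
-------
--<-*--
--***--
--**---
-------
-------
[11] -------
--^----
--*-*--
--***--
--**---
-------
-------
[12] -------
--*>---
--*-*--
--***--
--**---
-------
-------
[13] -------
--**---
--*v*--
--***--
--**---
-------
-------
[14] -------
--**---
--<**--
--***--
--**---
-------
-------
[15] -------
--**---
---**--
--v**--
--**---
-------
-------
[16] -------
--**---
---**--
--->*--
--**---
-------
-------
[17] -------
--**---
---^*--
----*--
--**---
-------
-------
[18] -------
--**---
--<-*--
----*--
--**---
-------
-------
[19] -------
--^*---
--*-*--
----*--
--**---
-------
-------
[20] -------
-<-*---
--*-*--
----*--
--**---
-------
-------

1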